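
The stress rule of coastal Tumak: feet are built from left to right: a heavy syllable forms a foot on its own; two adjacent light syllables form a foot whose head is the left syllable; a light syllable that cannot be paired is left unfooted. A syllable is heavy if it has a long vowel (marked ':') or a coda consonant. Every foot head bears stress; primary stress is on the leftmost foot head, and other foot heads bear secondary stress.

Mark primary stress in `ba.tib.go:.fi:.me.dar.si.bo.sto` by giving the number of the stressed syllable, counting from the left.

2

Weights: 1 ba L, 2 tib H, 3 go: H, 4 fi: H, 5 me L, 6 dar H, 7 si L, 8 bo L, 9 sto L.
Parse left to right (heavy = foot alone; LL = one foot; stranded L unfooted): ba (ˈtib) (ˈgo:) (ˈfi:) me (ˈdar) (ˈsi.bo) sto.
Foot heads: 2, 3, 4, 6, 7.
Primary stress on the leftmost head = syllable 2.
Primary stress: syllable 2 → ba.ˈtib.go:.fi:.me.dar.si.bo.sto.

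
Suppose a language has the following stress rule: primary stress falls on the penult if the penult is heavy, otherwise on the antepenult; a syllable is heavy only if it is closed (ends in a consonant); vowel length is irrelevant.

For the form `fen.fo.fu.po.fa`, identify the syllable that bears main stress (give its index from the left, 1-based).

3

Weights: 3 fu L, 4 po L, 5 fa L.
The penult (syllable 4, po) is light, so stress falls on the antepenult (syllable 3, fu).
Primary stress: syllable 3 → fen.fo.ˈfu.po.fa.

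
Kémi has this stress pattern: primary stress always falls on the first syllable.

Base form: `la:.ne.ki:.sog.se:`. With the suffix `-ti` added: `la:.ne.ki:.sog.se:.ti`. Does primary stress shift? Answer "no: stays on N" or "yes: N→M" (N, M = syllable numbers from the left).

no: stays on 1

Base `la:.ne.ki:.sog.se:` (5 syllables):
  The word has 5 syllables; the first syllable is syllable 1 (la:).
  → primary stress on syllable 1.
Suffixed `la:.ne.ki:.sog.se:.ti` (6 syllables):
  The word has 6 syllables; the first syllable is syllable 1 (la:).
  → primary stress on syllable 1.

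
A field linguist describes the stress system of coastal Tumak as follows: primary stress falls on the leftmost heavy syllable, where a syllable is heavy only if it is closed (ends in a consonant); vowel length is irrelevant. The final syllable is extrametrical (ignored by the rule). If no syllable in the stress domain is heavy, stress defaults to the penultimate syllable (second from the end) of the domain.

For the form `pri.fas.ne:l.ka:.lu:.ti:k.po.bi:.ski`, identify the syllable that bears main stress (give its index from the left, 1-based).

2

The final syllable (9, ski) is extrametrical; the stress domain is syllables 1–8.
Weights: 1 pri L, 2 fas H, 3 ne:l H, 4 ka: L, 5 lu: L, 6 ti:k H, 7 po L, 8 bi: L.
Heavy syllables in the domain: 2, 3, 6. The leftmost is syllable 2 (fas).
Primary stress: syllable 2 → pri.ˈfas.ne:l.ka:.lu:.ti:k.po.bi:.ski.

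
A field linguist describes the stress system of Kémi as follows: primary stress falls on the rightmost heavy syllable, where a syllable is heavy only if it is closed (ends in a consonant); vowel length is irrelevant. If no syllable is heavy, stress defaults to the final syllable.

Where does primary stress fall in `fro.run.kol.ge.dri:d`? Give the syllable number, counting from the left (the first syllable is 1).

5

Weights: 1 fro L, 2 run H, 3 kol H, 4 ge L, 5 dri:d H.
Heavy syllables in the domain: 2, 3, 5. The rightmost is syllable 5 (dri:d).
Primary stress: syllable 5 → fro.run.kol.ge.ˈdri:d.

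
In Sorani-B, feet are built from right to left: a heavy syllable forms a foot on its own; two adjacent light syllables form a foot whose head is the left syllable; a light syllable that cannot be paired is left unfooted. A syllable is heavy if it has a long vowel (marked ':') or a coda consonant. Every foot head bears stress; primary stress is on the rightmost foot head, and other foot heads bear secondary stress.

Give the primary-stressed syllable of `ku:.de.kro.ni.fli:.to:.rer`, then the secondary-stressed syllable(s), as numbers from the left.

primary 7, secondary 1, 3, 5, 6

Weights: 1 ku: H, 2 de L, 3 kro L, 4 ni L, 5 fli: H, 6 to: H, 7 rer H.
Parse right to left (heavy = foot alone; LL = one foot; stranded L unfooted): (ˈku:) de (ˈkro.ni) (ˈfli:) (ˈto:) (ˈrer).
Foot heads: 1, 3, 5, 6, 7.
Primary stress on the rightmost head = syllable 7.
Secondary stress on 1, 3, 5, 6: ˌku:.de.ˌkro.ni.ˌfli:.ˌto:.ˈrer.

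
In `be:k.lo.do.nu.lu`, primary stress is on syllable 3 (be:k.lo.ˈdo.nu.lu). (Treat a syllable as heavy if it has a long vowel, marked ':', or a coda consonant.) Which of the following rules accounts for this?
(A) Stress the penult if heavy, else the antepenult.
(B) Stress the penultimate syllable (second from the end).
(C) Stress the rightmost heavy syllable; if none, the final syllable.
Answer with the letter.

Rule A → syllable 3 ✓.
Rule B → syllable 4 (observed: 3).
Rule C → syllable 1 (observed: 3).

A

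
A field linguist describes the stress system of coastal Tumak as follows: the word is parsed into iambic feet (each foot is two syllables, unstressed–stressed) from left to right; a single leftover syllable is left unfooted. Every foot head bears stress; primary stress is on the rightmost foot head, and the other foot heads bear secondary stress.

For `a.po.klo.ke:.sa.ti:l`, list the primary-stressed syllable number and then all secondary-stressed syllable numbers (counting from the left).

Parse left to right into iambic (σˈσ) feet: (a.ˈpo) (klo.ˈke:) (sa.ˈti:l).
Foot heads (stressed positions): 2, 4, 6.
End Rule Rightmost: primary stress on the rightmost head = syllable 6.
Secondary stress on 2, 4: a.ˌpo.klo.ˌke:.sa.ˈti:l.

primary 6, secondary 2, 4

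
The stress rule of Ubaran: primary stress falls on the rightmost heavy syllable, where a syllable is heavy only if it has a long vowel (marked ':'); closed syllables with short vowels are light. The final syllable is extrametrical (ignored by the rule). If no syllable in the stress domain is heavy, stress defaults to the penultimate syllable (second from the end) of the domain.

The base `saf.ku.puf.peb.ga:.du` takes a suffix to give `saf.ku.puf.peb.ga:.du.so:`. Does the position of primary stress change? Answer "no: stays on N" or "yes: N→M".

no: stays on 5

Base `saf.ku.puf.peb.ga:.du` (6 syllables):
  The final syllable (6, du) is extrametrical; the stress domain is syllables 1–5.
  Weights: 1 saf L, 2 ku L, 3 puf L, 4 peb L, 5 ga: H.
  Heavy syllables in the domain: 5. The rightmost is syllable 5 (ga:).
  → primary stress on syllable 5.
Suffixed `saf.ku.puf.peb.ga:.du.so:` (7 syllables):
  The final syllable (7, so:) is extrametrical; the stress domain is syllables 1–6.
  Weights: 1 saf L, 2 ku L, 3 puf L, 4 peb L, 5 ga: H, 6 du L.
  Heavy syllables in the domain: 5. The rightmost is syllable 5 (ga:).
  → primary stress on syllable 5.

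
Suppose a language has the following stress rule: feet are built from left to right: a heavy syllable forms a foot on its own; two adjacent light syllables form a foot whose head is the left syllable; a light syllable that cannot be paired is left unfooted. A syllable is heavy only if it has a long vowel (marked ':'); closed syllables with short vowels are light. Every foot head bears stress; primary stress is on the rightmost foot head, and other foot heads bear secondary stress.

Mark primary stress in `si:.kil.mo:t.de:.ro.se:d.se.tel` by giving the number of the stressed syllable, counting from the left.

7

Weights: 1 si: H, 2 kil L, 3 mo:t H, 4 de: H, 5 ro L, 6 se:d H, 7 se L, 8 tel L.
Parse left to right (heavy = foot alone; LL = one foot; stranded L unfooted): (ˈsi:) kil (ˈmo:t) (ˈde:) ro (ˈse:d) (ˈse.tel).
Foot heads: 1, 3, 4, 6, 7.
Primary stress on the rightmost head = syllable 7.
Primary stress: syllable 7 → si:.kil.mo:t.de:.ro.se:d.ˈse.tel.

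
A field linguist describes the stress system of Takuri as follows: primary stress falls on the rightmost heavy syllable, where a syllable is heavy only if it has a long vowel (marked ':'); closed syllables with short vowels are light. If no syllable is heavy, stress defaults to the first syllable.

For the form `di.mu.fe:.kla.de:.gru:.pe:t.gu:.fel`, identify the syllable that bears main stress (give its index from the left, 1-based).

Weights: 1 di L, 2 mu L, 3 fe: H, 4 kla L, 5 de: H, 6 gru: H, 7 pe:t H, 8 gu: H, 9 fel L.
Heavy syllables in the domain: 3, 5, 6, 7, 8. The rightmost is syllable 8 (gu:).
Primary stress: syllable 8 → di.mu.fe:.kla.de:.gru:.pe:t.ˈgu:.fel.

8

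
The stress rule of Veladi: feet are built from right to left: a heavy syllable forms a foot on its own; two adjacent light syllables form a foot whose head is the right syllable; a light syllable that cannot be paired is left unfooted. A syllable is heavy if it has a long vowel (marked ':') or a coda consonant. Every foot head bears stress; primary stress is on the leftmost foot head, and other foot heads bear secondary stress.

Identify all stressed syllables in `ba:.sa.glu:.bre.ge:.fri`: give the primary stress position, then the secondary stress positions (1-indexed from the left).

primary 1, secondary 3, 5

Weights: 1 ba: H, 2 sa L, 3 glu: H, 4 bre L, 5 ge: H, 6 fri L.
Parse right to left (heavy = foot alone; LL = one foot; stranded L unfooted): (ˈba:) sa (ˈglu:) bre (ˈge:) fri.
Foot heads: 1, 3, 5.
Primary stress on the leftmost head = syllable 1.
Secondary stress on 3, 5: ˈba:.sa.ˌglu:.bre.ˌge:.fri.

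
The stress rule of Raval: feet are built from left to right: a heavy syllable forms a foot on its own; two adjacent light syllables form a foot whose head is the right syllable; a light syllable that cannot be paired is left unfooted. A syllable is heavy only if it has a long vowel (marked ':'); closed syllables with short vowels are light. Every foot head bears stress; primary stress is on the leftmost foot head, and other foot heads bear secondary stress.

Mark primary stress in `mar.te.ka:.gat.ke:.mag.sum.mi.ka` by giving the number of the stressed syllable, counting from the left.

Weights: 1 mar L, 2 te L, 3 ka: H, 4 gat L, 5 ke: H, 6 mag L, 7 sum L, 8 mi L, 9 ka L.
Parse left to right (heavy = foot alone; LL = one foot; stranded L unfooted): (mar.ˈte) (ˈka:) gat (ˈke:) (mag.ˈsum) (mi.ˈka).
Foot heads: 2, 3, 5, 7, 9.
Primary stress on the leftmost head = syllable 2.
Primary stress: syllable 2 → mar.ˈte.ka:.gat.ke:.mag.sum.mi.ka.

2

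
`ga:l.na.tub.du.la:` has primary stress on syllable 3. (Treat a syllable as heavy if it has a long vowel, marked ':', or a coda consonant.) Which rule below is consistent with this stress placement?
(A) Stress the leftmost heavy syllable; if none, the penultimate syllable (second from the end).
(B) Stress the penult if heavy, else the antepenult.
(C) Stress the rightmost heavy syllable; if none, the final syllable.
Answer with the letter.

B

Rule A → syllable 1 (observed: 3).
Rule B → syllable 3 ✓.
Rule C → syllable 5 (observed: 3).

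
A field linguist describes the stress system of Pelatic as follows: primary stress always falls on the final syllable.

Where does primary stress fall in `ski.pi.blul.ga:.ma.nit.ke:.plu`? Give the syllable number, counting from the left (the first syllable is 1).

8

The word has 8 syllables; the final syllable is syllable 8 (plu).
Primary stress: syllable 8 → ski.pi.blul.ga:.ma.nit.ke:.ˈplu.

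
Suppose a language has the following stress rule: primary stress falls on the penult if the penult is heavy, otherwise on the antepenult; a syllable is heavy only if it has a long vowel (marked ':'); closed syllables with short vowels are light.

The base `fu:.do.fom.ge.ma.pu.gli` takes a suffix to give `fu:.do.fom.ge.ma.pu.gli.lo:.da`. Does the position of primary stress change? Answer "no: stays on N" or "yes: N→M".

yes: 5→8

Base `fu:.do.fom.ge.ma.pu.gli` (7 syllables):
  Weights: 5 ma L, 6 pu L, 7 gli L.
  The penult (syllable 6, pu) is light, so stress falls on the antepenult (syllable 5, ma).
  → primary stress on syllable 5.
Suffixed `fu:.do.fom.ge.ma.pu.gli.lo:.da` (9 syllables):
  Weights: 7 gli L, 8 lo: H, 9 da L.
  The penult (syllable 8, lo:) is heavy, so it takes stress.
  → primary stress on syllable 8.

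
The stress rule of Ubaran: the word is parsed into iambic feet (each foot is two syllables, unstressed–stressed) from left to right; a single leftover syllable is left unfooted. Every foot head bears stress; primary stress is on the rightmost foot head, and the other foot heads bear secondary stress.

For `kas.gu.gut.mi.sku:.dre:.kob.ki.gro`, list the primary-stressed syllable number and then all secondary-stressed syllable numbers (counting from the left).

primary 8, secondary 2, 4, 6

Parse left to right into iambic (σˈσ) feet: (kas.ˈgu) (gut.ˈmi) (sku:.ˈdre:) (kob.ˈki) gro. Syllable 9 is left unfooted.
Foot heads (stressed positions): 2, 4, 6, 8.
End Rule Rightmost: primary stress on the rightmost head = syllable 8.
Secondary stress on 2, 4, 6: kas.ˌgu.gut.ˌmi.sku:.ˌdre:.kob.ˈki.gro.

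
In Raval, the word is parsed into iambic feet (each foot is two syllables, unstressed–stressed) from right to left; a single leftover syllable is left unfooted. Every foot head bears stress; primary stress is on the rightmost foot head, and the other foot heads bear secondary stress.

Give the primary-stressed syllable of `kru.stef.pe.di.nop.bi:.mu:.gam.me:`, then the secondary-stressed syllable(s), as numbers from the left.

primary 9, secondary 3, 5, 7

Parse right to left into iambic (σˈσ) feet: kru (stef.ˈpe) (di.ˈnop) (bi:.ˈmu:) (gam.ˈme:). Syllable 1 is left unfooted.
Foot heads (stressed positions): 3, 5, 7, 9.
End Rule Rightmost: primary stress on the rightmost head = syllable 9.
Secondary stress on 3, 5, 7: kru.stef.ˌpe.di.ˌnop.bi:.ˌmu:.gam.ˈme:.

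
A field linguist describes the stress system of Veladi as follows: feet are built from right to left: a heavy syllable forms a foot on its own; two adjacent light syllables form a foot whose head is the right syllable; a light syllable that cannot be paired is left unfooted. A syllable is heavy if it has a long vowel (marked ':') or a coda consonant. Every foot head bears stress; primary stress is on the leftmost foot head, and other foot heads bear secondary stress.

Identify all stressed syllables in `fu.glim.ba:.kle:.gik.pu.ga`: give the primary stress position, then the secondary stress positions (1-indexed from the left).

primary 2, secondary 3, 4, 5, 7

Weights: 1 fu L, 2 glim H, 3 ba: H, 4 kle: H, 5 gik H, 6 pu L, 7 ga L.
Parse right to left (heavy = foot alone; LL = one foot; stranded L unfooted): fu (ˈglim) (ˈba:) (ˈkle:) (ˈgik) (pu.ˈga).
Foot heads: 2, 3, 4, 5, 7.
Primary stress on the leftmost head = syllable 2.
Secondary stress on 3, 4, 5, 7: fu.ˈglim.ˌba:.ˌkle:.ˌgik.pu.ˌga.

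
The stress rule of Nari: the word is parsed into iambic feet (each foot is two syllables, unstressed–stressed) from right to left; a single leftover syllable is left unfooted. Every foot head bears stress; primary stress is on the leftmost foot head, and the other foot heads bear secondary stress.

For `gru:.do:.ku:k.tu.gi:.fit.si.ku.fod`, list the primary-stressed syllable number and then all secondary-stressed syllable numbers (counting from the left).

Parse right to left into iambic (σˈσ) feet: gru: (do:.ˈku:k) (tu.ˈgi:) (fit.ˈsi) (ku.ˈfod). Syllable 1 is left unfooted.
Foot heads (stressed positions): 3, 5, 7, 9.
End Rule Leftmost: primary stress on the leftmost head = syllable 3.
Secondary stress on 5, 7, 9: gru:.do:.ˈku:k.tu.ˌgi:.fit.ˌsi.ku.ˌfod.

primary 3, secondary 5, 7, 9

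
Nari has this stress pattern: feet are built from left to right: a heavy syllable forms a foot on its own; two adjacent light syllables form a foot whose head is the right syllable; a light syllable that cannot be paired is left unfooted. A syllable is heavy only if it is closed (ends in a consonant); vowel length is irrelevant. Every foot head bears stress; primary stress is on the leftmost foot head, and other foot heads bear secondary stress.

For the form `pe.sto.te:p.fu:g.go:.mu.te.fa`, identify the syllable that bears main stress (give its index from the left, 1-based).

Weights: 1 pe L, 2 sto L, 3 te:p H, 4 fu:g H, 5 go: L, 6 mu L, 7 te L, 8 fa L.
Parse left to right (heavy = foot alone; LL = one foot; stranded L unfooted): (pe.ˈsto) (ˈte:p) (ˈfu:g) (go:.ˈmu) (te.ˈfa).
Foot heads: 2, 3, 4, 6, 8.
Primary stress on the leftmost head = syllable 2.
Primary stress: syllable 2 → pe.ˈsto.te:p.fu:g.go:.mu.te.fa.

2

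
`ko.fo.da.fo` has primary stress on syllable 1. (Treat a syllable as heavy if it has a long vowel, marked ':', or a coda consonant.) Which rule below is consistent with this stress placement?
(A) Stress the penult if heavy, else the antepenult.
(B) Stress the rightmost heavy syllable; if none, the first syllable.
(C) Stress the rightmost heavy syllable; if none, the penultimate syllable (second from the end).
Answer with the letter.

B

Rule A → syllable 2 (observed: 1).
Rule B → syllable 1 ✓.
Rule C → syllable 3 (observed: 1).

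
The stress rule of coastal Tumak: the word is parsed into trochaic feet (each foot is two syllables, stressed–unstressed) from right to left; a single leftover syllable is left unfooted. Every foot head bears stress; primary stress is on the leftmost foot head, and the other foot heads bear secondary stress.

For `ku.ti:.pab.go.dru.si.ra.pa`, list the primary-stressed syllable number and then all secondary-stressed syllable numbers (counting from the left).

primary 1, secondary 3, 5, 7

Parse right to left into trochaic (ˈσσ) feet: (ˈku.ti:) (ˈpab.go) (ˈdru.si) (ˈra.pa).
Foot heads (stressed positions): 1, 3, 5, 7.
End Rule Leftmost: primary stress on the leftmost head = syllable 1.
Secondary stress on 3, 5, 7: ˈku.ti:.ˌpab.go.ˌdru.si.ˌra.pa.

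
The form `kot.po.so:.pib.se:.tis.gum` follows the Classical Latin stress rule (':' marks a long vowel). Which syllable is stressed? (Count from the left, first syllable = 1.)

Classical Latin: stress the penult if heavy (long vowel or closed), else the antepenult.
Weights: 5 se: H, 6 tis H, 7 gum H.
The penult (syllable 6, tis) is heavy, so it takes stress.
Stress on syllable 6: kot.po.so:.pib.se:.ˈtis.gum.

6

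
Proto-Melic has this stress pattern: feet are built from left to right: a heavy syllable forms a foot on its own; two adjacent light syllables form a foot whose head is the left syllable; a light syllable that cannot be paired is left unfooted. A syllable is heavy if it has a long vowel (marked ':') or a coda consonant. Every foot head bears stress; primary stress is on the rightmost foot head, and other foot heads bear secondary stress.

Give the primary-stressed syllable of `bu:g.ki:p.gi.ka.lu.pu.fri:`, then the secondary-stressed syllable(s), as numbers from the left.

primary 7, secondary 1, 2, 3, 5

Weights: 1 bu:g H, 2 ki:p H, 3 gi L, 4 ka L, 5 lu L, 6 pu L, 7 fri: H.
Parse left to right (heavy = foot alone; LL = one foot; stranded L unfooted): (ˈbu:g) (ˈki:p) (ˈgi.ka) (ˈlu.pu) (ˈfri:).
Foot heads: 1, 2, 3, 5, 7.
Primary stress on the rightmost head = syllable 7.
Secondary stress on 1, 2, 3, 5: ˌbu:g.ˌki:p.ˌgi.ka.ˌlu.pu.ˈfri:.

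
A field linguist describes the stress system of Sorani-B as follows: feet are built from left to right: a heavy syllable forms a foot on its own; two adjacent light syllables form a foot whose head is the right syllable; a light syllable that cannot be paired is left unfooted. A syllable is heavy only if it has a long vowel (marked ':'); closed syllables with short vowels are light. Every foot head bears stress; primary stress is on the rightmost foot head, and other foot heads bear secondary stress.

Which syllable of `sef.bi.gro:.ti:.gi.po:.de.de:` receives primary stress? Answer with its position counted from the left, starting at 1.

8

Weights: 1 sef L, 2 bi L, 3 gro: H, 4 ti: H, 5 gi L, 6 po: H, 7 de L, 8 de: H.
Parse left to right (heavy = foot alone; LL = one foot; stranded L unfooted): (sef.ˈbi) (ˈgro:) (ˈti:) gi (ˈpo:) de (ˈde:).
Foot heads: 2, 3, 4, 6, 8.
Primary stress on the rightmost head = syllable 8.
Primary stress: syllable 8 → sef.bi.gro:.ti:.gi.po:.de.ˈde:.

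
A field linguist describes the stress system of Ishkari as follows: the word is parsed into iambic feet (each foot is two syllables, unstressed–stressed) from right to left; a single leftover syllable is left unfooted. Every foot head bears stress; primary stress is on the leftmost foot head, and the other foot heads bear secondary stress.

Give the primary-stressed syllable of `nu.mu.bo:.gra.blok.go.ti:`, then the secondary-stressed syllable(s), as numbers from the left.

Parse right to left into iambic (σˈσ) feet: nu (mu.ˈbo:) (gra.ˈblok) (go.ˈti:). Syllable 1 is left unfooted.
Foot heads (stressed positions): 3, 5, 7.
End Rule Leftmost: primary stress on the leftmost head = syllable 3.
Secondary stress on 5, 7: nu.mu.ˈbo:.gra.ˌblok.go.ˌti:.

primary 3, secondary 5, 7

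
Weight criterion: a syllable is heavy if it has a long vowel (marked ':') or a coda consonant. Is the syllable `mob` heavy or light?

`mob`: short vowel, closed (coda /b/). Closed → heavy.

heavy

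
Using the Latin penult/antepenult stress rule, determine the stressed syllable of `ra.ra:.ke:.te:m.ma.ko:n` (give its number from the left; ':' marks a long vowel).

Classical Latin: stress the penult if heavy (long vowel or closed), else the antepenult.
Weights: 4 te:m H, 5 ma L, 6 ko:n H.
The penult (syllable 5, ma) is light, so stress falls on the antepenult (syllable 4, te:m).
Stress on syllable 4: ra.ra:.ke:.ˈte:m.ma.ko:n.

4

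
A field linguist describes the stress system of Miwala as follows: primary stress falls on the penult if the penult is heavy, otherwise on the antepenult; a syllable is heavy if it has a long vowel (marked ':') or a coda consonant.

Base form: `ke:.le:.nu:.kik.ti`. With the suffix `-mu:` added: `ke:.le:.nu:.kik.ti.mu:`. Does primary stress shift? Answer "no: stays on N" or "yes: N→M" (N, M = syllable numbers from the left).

Base `ke:.le:.nu:.kik.ti` (5 syllables):
  Weights: 3 nu: H, 4 kik H, 5 ti L.
  The penult (syllable 4, kik) is heavy, so it takes stress.
  → primary stress on syllable 4.
Suffixed `ke:.le:.nu:.kik.ti.mu:` (6 syllables):
  Weights: 4 kik H, 5 ti L, 6 mu: H.
  The penult (syllable 5, ti) is light, so stress falls on the antepenult (syllable 4, kik).
  → primary stress on syllable 4.

no: stays on 4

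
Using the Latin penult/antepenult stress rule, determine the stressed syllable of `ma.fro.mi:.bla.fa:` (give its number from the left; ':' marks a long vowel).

3

Classical Latin: stress the penult if heavy (long vowel or closed), else the antepenult.
Weights: 3 mi: H, 4 bla L, 5 fa: H.
The penult (syllable 4, bla) is light, so stress falls on the antepenult (syllable 3, mi:).
Stress on syllable 3: ma.fro.ˈmi:.bla.fa:.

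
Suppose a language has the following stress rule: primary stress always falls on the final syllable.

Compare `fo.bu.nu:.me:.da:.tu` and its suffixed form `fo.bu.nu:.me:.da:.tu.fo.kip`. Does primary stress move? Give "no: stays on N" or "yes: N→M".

yes: 6→8

Base `fo.bu.nu:.me:.da:.tu` (6 syllables):
  The word has 6 syllables; the final syllable is syllable 6 (tu).
  → primary stress on syllable 6.
Suffixed `fo.bu.nu:.me:.da:.tu.fo.kip` (8 syllables):
  The word has 8 syllables; the final syllable is syllable 8 (kip).
  → primary stress on syllable 8.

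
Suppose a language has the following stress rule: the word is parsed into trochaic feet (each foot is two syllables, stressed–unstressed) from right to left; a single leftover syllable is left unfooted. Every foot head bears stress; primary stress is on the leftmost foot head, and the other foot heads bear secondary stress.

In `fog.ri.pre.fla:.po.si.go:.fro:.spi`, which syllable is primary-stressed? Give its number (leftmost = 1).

Parse right to left into trochaic (ˈσσ) feet: fog (ˈri.pre) (ˈfla:.po) (ˈsi.go:) (ˈfro:.spi). Syllable 1 is left unfooted.
Foot heads (stressed positions): 2, 4, 6, 8.
End Rule Leftmost: primary stress on the leftmost head = syllable 2.
Primary stress: syllable 2 → fog.ˈri.pre.fla:.po.si.go:.fro:.spi.

2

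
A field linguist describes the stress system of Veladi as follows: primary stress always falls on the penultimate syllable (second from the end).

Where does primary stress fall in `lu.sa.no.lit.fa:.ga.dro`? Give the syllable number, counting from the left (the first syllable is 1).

The word has 7 syllables; the penultimate syllable (second from the end) is syllable 6 (ga).
Primary stress: syllable 6 → lu.sa.no.lit.fa:.ˈga.dro.

6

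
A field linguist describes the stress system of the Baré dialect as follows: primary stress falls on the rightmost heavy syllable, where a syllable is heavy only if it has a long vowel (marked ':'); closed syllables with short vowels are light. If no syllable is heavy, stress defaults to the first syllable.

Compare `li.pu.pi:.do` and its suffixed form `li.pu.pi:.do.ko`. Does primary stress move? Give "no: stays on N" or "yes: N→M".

Base `li.pu.pi:.do` (4 syllables):
  Weights: 1 li L, 2 pu L, 3 pi: H, 4 do L.
  Heavy syllables in the domain: 3. The rightmost is syllable 3 (pi:).
  → primary stress on syllable 3.
Suffixed `li.pu.pi:.do.ko` (5 syllables):
  Weights: 1 li L, 2 pu L, 3 pi: H, 4 do L, 5 ko L.
  Heavy syllables in the domain: 3. The rightmost is syllable 3 (pi:).
  → primary stress on syllable 3.

no: stays on 3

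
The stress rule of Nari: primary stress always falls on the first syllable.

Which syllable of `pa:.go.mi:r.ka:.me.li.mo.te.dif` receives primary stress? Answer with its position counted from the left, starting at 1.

1

The word has 9 syllables; the first syllable is syllable 1 (pa:).
Primary stress: syllable 1 → ˈpa:.go.mi:r.ka:.me.li.mo.te.dif.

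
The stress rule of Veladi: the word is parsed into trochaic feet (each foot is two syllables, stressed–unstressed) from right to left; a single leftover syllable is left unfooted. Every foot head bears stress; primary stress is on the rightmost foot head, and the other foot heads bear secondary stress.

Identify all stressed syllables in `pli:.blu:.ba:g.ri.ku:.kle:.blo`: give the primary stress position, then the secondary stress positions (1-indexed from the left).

primary 6, secondary 2, 4

Parse right to left into trochaic (ˈσσ) feet: pli: (ˈblu:.ba:g) (ˈri.ku:) (ˈkle:.blo). Syllable 1 is left unfooted.
Foot heads (stressed positions): 2, 4, 6.
End Rule Rightmost: primary stress on the rightmost head = syllable 6.
Secondary stress on 2, 4: pli:.ˌblu:.ba:g.ˌri.ku:.ˈkle:.blo.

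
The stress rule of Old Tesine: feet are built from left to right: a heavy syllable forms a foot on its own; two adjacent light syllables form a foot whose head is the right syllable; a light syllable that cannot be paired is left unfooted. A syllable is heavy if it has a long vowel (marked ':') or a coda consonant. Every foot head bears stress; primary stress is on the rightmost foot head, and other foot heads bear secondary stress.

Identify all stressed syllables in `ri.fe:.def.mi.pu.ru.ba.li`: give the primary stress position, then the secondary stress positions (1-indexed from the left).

Weights: 1 ri L, 2 fe: H, 3 def H, 4 mi L, 5 pu L, 6 ru L, 7 ba L, 8 li L.
Parse left to right (heavy = foot alone; LL = one foot; stranded L unfooted): ri (ˈfe:) (ˈdef) (mi.ˈpu) (ru.ˈba) li.
Foot heads: 2, 3, 5, 7.
Primary stress on the rightmost head = syllable 7.
Secondary stress on 2, 3, 5: ri.ˌfe:.ˌdef.mi.ˌpu.ru.ˈba.li.

primary 7, secondary 2, 3, 5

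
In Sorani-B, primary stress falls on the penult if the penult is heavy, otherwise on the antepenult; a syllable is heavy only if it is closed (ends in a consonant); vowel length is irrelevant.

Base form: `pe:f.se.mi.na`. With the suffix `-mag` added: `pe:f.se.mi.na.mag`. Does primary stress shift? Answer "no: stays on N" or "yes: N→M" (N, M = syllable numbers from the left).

yes: 2→3

Base `pe:f.se.mi.na` (4 syllables):
  Weights: 2 se L, 3 mi L, 4 na L.
  The penult (syllable 3, mi) is light, so stress falls on the antepenult (syllable 2, se).
  → primary stress on syllable 2.
Suffixed `pe:f.se.mi.na.mag` (5 syllables):
  Weights: 3 mi L, 4 na L, 5 mag H.
  The penult (syllable 4, na) is light, so stress falls on the antepenult (syllable 3, mi).
  → primary stress on syllable 3.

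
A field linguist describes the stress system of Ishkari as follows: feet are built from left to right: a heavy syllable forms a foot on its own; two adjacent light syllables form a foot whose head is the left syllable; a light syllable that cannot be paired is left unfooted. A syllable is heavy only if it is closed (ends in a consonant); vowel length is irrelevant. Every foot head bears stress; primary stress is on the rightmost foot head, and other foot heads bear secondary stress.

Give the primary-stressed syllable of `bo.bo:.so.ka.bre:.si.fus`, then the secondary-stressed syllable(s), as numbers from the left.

primary 7, secondary 1, 3, 5

Weights: 1 bo L, 2 bo: L, 3 so L, 4 ka L, 5 bre: L, 6 si L, 7 fus H.
Parse left to right (heavy = foot alone; LL = one foot; stranded L unfooted): (ˈbo.bo:) (ˈso.ka) (ˈbre:.si) (ˈfus).
Foot heads: 1, 3, 5, 7.
Primary stress on the rightmost head = syllable 7.
Secondary stress on 1, 3, 5: ˌbo.bo:.ˌso.ka.ˌbre:.si.ˈfus.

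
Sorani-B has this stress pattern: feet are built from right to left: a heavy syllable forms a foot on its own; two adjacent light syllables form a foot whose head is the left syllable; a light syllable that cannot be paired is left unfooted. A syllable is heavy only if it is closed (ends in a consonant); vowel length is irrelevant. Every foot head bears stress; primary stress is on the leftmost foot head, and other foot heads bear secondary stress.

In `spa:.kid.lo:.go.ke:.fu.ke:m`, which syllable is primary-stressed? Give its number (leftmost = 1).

Weights: 1 spa: L, 2 kid H, 3 lo: L, 4 go L, 5 ke: L, 6 fu L, 7 ke:m H.
Parse right to left (heavy = foot alone; LL = one foot; stranded L unfooted): spa: (ˈkid) (ˈlo:.go) (ˈke:.fu) (ˈke:m).
Foot heads: 2, 3, 5, 7.
Primary stress on the leftmost head = syllable 2.
Primary stress: syllable 2 → spa:.ˈkid.lo:.go.ke:.fu.ke:m.

2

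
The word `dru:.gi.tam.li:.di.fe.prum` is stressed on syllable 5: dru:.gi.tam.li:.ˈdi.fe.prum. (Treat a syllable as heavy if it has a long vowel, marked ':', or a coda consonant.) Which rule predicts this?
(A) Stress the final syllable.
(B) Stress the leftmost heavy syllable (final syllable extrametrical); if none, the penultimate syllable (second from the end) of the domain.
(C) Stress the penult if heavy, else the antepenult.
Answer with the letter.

C

Rule A → syllable 7 (observed: 5).
Rule B → syllable 1 (observed: 5).
Rule C → syllable 5 ✓.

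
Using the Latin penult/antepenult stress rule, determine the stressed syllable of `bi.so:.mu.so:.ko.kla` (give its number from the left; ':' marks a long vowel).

4

Classical Latin: stress the penult if heavy (long vowel or closed), else the antepenult.
Weights: 4 so: H, 5 ko L, 6 kla L.
The penult (syllable 5, ko) is light, so stress falls on the antepenult (syllable 4, so:).
Stress on syllable 4: bi.so:.mu.ˈso:.ko.kla.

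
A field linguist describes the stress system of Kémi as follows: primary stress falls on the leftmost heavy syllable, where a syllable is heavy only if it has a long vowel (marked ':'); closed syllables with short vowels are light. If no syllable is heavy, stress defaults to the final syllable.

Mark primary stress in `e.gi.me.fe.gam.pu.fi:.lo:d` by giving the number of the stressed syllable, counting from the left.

Weights: 1 e L, 2 gi L, 3 me L, 4 fe L, 5 gam L, 6 pu L, 7 fi: H, 8 lo:d H.
Heavy syllables in the domain: 7, 8. The leftmost is syllable 7 (fi:).
Primary stress: syllable 7 → e.gi.me.fe.gam.pu.ˈfi:.lo:d.

7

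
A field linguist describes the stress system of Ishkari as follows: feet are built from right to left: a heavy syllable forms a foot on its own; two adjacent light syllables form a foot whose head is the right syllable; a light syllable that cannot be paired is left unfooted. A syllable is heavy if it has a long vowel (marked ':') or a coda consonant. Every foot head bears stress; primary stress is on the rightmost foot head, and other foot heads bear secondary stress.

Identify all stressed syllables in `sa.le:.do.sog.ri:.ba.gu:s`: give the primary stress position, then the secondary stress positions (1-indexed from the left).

Weights: 1 sa L, 2 le: H, 3 do L, 4 sog H, 5 ri: H, 6 ba L, 7 gu:s H.
Parse right to left (heavy = foot alone; LL = one foot; stranded L unfooted): sa (ˈle:) do (ˈsog) (ˈri:) ba (ˈgu:s).
Foot heads: 2, 4, 5, 7.
Primary stress on the rightmost head = syllable 7.
Secondary stress on 2, 4, 5: sa.ˌle:.do.ˌsog.ˌri:.ba.ˈgu:s.

primary 7, secondary 2, 4, 5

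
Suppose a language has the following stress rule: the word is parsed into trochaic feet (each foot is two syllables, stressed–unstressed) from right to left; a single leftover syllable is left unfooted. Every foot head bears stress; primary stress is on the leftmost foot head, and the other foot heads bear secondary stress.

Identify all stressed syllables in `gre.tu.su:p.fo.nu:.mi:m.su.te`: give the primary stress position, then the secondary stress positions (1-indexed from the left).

primary 1, secondary 3, 5, 7

Parse right to left into trochaic (ˈσσ) feet: (ˈgre.tu) (ˈsu:p.fo) (ˈnu:.mi:m) (ˈsu.te).
Foot heads (stressed positions): 1, 3, 5, 7.
End Rule Leftmost: primary stress on the leftmost head = syllable 1.
Secondary stress on 3, 5, 7: ˈgre.tu.ˌsu:p.fo.ˌnu:.mi:m.ˌsu.te.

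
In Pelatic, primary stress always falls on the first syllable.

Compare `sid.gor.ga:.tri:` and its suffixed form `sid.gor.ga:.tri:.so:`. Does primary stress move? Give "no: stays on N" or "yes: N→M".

no: stays on 1

Base `sid.gor.ga:.tri:` (4 syllables):
  The word has 4 syllables; the first syllable is syllable 1 (sid).
  → primary stress on syllable 1.
Suffixed `sid.gor.ga:.tri:.so:` (5 syllables):
  The word has 5 syllables; the first syllable is syllable 1 (sid).
  → primary stress on syllable 1.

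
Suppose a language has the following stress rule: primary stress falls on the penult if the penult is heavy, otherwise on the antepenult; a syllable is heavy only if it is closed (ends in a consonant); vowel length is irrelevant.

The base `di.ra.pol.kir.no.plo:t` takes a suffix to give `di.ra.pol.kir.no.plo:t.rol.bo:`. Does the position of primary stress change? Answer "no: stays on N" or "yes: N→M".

yes: 4→7

Base `di.ra.pol.kir.no.plo:t` (6 syllables):
  Weights: 4 kir H, 5 no L, 6 plo:t H.
  The penult (syllable 5, no) is light, so stress falls on the antepenult (syllable 4, kir).
  → primary stress on syllable 4.
Suffixed `di.ra.pol.kir.no.plo:t.rol.bo:` (8 syllables):
  Weights: 6 plo:t H, 7 rol H, 8 bo: L.
  The penult (syllable 7, rol) is heavy, so it takes stress.
  → primary stress on syllable 7.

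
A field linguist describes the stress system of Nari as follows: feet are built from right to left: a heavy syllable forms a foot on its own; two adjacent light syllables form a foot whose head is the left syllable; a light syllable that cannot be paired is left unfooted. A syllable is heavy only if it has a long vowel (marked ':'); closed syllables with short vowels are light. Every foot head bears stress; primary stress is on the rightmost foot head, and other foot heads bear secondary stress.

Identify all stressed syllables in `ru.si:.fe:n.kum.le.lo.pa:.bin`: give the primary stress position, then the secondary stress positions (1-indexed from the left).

primary 7, secondary 2, 3, 5

Weights: 1 ru L, 2 si: H, 3 fe:n H, 4 kum L, 5 le L, 6 lo L, 7 pa: H, 8 bin L.
Parse right to left (heavy = foot alone; LL = one foot; stranded L unfooted): ru (ˈsi:) (ˈfe:n) kum (ˈle.lo) (ˈpa:) bin.
Foot heads: 2, 3, 5, 7.
Primary stress on the rightmost head = syllable 7.
Secondary stress on 2, 3, 5: ru.ˌsi:.ˌfe:n.kum.ˌle.lo.ˈpa:.bin.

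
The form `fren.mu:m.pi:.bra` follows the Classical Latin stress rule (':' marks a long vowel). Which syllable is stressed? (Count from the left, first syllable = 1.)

Classical Latin: stress the penult if heavy (long vowel or closed), else the antepenult.
Weights: 2 mu:m H, 3 pi: H, 4 bra L.
The penult (syllable 3, pi:) is heavy, so it takes stress.
Stress on syllable 3: fren.mu:m.ˈpi:.bra.

3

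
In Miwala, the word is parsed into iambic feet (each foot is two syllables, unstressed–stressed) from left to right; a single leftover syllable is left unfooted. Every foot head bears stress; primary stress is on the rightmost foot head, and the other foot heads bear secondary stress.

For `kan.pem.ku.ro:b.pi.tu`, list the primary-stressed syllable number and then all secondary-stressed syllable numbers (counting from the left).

Parse left to right into iambic (σˈσ) feet: (kan.ˈpem) (ku.ˈro:b) (pi.ˈtu).
Foot heads (stressed positions): 2, 4, 6.
End Rule Rightmost: primary stress on the rightmost head = syllable 6.
Secondary stress on 2, 4: kan.ˌpem.ku.ˌro:b.pi.ˈtu.

primary 6, secondary 2, 4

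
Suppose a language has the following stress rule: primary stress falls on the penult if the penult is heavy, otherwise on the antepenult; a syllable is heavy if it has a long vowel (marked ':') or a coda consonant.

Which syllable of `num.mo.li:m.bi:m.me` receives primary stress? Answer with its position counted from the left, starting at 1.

4

Weights: 3 li:m H, 4 bi:m H, 5 me L.
The penult (syllable 4, bi:m) is heavy, so it takes stress.
Primary stress: syllable 4 → num.mo.li:m.ˈbi:m.me.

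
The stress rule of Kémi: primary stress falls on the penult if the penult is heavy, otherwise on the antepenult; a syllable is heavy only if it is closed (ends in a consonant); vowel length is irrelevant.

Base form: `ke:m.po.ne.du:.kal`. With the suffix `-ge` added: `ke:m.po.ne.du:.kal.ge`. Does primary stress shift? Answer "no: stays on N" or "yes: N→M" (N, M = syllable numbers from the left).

Base `ke:m.po.ne.du:.kal` (5 syllables):
  Weights: 3 ne L, 4 du: L, 5 kal H.
  The penult (syllable 4, du:) is light, so stress falls on the antepenult (syllable 3, ne).
  → primary stress on syllable 3.
Suffixed `ke:m.po.ne.du:.kal.ge` (6 syllables):
  Weights: 4 du: L, 5 kal H, 6 ge L.
  The penult (syllable 5, kal) is heavy, so it takes stress.
  → primary stress on syllable 5.

yes: 3→5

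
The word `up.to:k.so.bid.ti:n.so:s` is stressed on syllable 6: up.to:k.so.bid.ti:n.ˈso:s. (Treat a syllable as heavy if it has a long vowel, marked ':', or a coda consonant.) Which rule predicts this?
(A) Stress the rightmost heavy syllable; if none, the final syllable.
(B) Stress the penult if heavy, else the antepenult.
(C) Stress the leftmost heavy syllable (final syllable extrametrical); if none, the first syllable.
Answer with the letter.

A

Rule A → syllable 6 ✓.
Rule B → syllable 5 (observed: 6).
Rule C → syllable 1 (observed: 6).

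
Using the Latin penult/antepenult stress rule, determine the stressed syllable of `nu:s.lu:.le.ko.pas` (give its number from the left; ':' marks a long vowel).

3

Classical Latin: stress the penult if heavy (long vowel or closed), else the antepenult.
Weights: 3 le L, 4 ko L, 5 pas H.
The penult (syllable 4, ko) is light, so stress falls on the antepenult (syllable 3, le).
Stress on syllable 3: nu:s.lu:.ˈle.ko.pas.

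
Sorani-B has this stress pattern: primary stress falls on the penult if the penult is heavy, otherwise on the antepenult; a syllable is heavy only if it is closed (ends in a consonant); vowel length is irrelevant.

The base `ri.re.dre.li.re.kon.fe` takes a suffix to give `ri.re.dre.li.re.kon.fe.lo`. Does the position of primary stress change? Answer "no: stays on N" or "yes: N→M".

Base `ri.re.dre.li.re.kon.fe` (7 syllables):
  Weights: 5 re L, 6 kon H, 7 fe L.
  The penult (syllable 6, kon) is heavy, so it takes stress.
  → primary stress on syllable 6.
Suffixed `ri.re.dre.li.re.kon.fe.lo` (8 syllables):
  Weights: 6 kon H, 7 fe L, 8 lo L.
  The penult (syllable 7, fe) is light, so stress falls on the antepenult (syllable 6, kon).
  → primary stress on syllable 6.

no: stays on 6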